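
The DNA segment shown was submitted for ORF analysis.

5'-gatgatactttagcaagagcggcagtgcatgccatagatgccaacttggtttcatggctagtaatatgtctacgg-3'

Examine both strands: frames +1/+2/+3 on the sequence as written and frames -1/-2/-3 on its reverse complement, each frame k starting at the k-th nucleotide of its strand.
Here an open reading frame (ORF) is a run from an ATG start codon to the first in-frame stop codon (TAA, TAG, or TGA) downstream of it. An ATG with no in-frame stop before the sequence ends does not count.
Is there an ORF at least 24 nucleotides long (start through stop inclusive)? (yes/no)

Reverse complement (5'→3'): CCGTAGACATATTACTAGCCATGAAACCAAGTTGGCATCTATGGCATGCACTGCCGCTCTTGCTAAAGTATCATC
Frame +1: GAT GAT ACT TTA GCA AGA GCG GCA GTG CAT GCC ATA GAT GCC AAC TTG GTT TCA TGG CTA GTA ATA TGT CTA CGG — no ATG→stop ORF.
Frame +2: ATG ATA CTT TAG CAA GAG CGG CAG TGC ATG CCA TAG ATG CCA ACT TGG TTT CAT GGC TAG TAA TAT GTC TAC — ATG at 2, stop TAG at 11 → 12 nt; ATG at 29, stop TAG at 35 → 9 nt; ATG at 38, stop TAG at 59 → 24 nt.
Frame +3: TGA TAC TTT AGC AAG AGC GGC AGT GCA TGC CAT AGA TGC CAA CTT GGT TTC ATG GCT AGT AAT ATG TCT ACG — no ATG→stop ORF.
Frame -1: CCG TAG ACA TAT TAC TAG CCA TGA AAC CAA GTT GGC ATC TAT GGC ATG CAC TGC CGC TCT TGC TAA AGT ATC ATC — ATG at 46, stop TAA at 64 → 21 nt.
Frame -2: CGT AGA CAT ATT ACT AGC CAT GAA ACC AAG TTG GCA TCT ATG GCA TGC ACT GCC GCT CTT GCT AAA GTA TCA — no ATG→stop ORF.
Frame -3: GTA GAC ATA TTA CTA GCC ATG AAA CCA AGT TGG CAT CTA TGG CAT GCA CTG CCG CTC TTG CTA AAG TAT CAT — no ATG→stop ORF.
Frame +2 has an ORF of 24 nucleotides (positions 38–61) ≥ 24, so yes.

yes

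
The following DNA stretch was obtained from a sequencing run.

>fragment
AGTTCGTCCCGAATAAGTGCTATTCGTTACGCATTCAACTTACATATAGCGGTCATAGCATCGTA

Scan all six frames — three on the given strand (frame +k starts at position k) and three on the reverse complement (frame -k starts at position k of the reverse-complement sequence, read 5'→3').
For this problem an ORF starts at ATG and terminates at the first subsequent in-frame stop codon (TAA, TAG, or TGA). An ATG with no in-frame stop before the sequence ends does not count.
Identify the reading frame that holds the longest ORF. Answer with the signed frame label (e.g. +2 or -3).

Reverse complement (5'→3'): TACGATGCTATGACCGCTATATGTAAGTTGAATGCGTAACGAATAGCACTTATTCGGGACGAACT
Frame +1: AGT TCG TCC CGA ATA AGT GCT ATT CGT TAC GCA TTC AAC TTA CAT ATA GCG GTC ATA GCA TCG — no ATG→stop ORF.
Frame +2: GTT CGT CCC GAA TAA GTG CTA TTC GTT ACG CAT TCA ACT TAC ATA TAG CGG TCA TAG CAT CGT — no ATG→stop ORF.
Frame +3: TTC GTC CCG AAT AAG TGC TAT TCG TTA CGC ATT CAA CTT ACA TAT AGC GGT CAT AGC ATC GTA — no ATG→stop ORF.
Frame -1: TAC GAT GCT ATG ACC GCT ATA TGT AAG TTG AAT GCG TAA CGA ATA GCA CTT ATT CGG GAC GAA — ATG at 10, stop TAA at 37 → 30 nt.
Frame -2: ACG ATG CTA TGA CCG CTA TAT GTA AGT TGA ATG CGT AAC GAA TAG CAC TTA TTC GGG ACG AAC — ATG at 5, stop TGA at 11 → 9 nt; ATG at 32, stop TAG at 44 → 15 nt.
Frame -3: CGA TGC TAT GAC CGC TAT ATG TAA GTT GAA TGC GTA ACG AAT AGC ACT TAT TCG GGA CGA ACT — ATG at 21, stop TAA at 24 → 6 nt.
Longest ORF is 30 nt in frame -1 (positions 10–39).

-1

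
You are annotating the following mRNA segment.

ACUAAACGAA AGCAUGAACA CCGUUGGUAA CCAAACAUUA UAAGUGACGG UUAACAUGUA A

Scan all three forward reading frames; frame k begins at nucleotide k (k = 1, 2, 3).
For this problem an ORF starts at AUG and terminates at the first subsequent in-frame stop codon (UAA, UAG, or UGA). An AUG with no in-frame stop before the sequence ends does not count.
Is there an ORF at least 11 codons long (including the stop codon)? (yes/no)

no

Frame 1: ACU AAA CGA AAG CAU GAA CAC CGU UGG UAA CCA AAC AUU AUA AGU GAC GGU UAA CAU GUA — no AUG→stop ORF.
Frame 2: CUA AAC GAA AGC AUG AAC ACC GUU GGU AAC CAA ACA UUA UAA GUG ACG GUU AAC AUG UAA — AUG at 14, stop UAA at 41 → 30 nt; AUG at 56, stop UAA at 59 → 6 nt.
Frame 3: UAA ACG AAA GCA UGA ACA CCG UUG GUA ACC AAA CAU UAU AAG UGA CGG UUA ACA UGU — no AUG→stop ORF.
Largest ORF found is 10 codons < 11, so no.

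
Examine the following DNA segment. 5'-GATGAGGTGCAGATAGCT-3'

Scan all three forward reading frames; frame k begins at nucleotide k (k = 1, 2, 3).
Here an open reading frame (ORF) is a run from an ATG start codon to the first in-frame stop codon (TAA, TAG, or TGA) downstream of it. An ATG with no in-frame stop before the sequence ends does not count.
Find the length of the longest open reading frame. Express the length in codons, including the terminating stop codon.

Frame 1: GAT GAG GTG CAG ATA GCT — no ATG→stop ORF.
Frame 2: ATG AGG TGC AGA TAG — ATG at 2, stop TAG at 14 → 15 nt.
Frame 3: TGA GGT GCA GAT AGC — no ATG→stop ORF.
Longest: frame 2, positions 2–16, 15 nt = 5 codons = 4 aa. → 5 codons.

5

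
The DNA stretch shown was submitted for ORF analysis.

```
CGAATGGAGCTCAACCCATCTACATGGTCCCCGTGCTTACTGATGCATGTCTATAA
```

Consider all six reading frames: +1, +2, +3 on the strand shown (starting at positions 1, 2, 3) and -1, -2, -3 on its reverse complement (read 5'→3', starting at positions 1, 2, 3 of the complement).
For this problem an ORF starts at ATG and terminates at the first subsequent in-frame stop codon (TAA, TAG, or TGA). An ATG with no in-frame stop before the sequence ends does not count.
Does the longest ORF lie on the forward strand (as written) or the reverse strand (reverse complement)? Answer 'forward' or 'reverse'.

Reverse complement (5'→3'): TTATAGACATGCATCAGTAAGCACGGGGACCATGTAGATGGGTTGAGCTCCATTCG
Frame +1: CGA ATG GAG CTC AAC CCA TCT ACA TGG TCC CCG TGC TTA CTG ATG CAT GTC TAT — no ATG→stop ORF.
Frame +2: GAA TGG AGC TCA ACC CAT CTA CAT GGT CCC CGT GCT TAC TGA TGC ATG TCT ATA — no ATG→stop ORF.
Frame +3: AAT GGA GCT CAA CCC ATC TAC ATG GTC CCC GTG CTT ACT GAT GCA TGT CTA TAA — ATG at 24, stop TAA at 54 → 33 nt.
Frame -1: TTA TAG ACA TGC ATC AGT AAG CAC GGG GAC CAT GTA GAT GGG TTG AGC TCC ATT — no ATG→stop ORF.
Frame -2: TAT AGA CAT GCA TCA GTA AGC ACG GGG ACC ATG TAG ATG GGT TGA GCT CCA TTC — ATG at 32, stop TAG at 35 → 6 nt; ATG at 38, stop TGA at 44 → 9 nt.
Frame -3: ATA GAC ATG CAT CAG TAA GCA CGG GGA CCA TGT AGA TGG GTT GAG CTC CAT TCG — ATG at 9, stop TAA at 18 → 12 nt.
Forward-strand max 33 nt; reverse-strand max 12 nt. The forward strand has the longer ORF.

forward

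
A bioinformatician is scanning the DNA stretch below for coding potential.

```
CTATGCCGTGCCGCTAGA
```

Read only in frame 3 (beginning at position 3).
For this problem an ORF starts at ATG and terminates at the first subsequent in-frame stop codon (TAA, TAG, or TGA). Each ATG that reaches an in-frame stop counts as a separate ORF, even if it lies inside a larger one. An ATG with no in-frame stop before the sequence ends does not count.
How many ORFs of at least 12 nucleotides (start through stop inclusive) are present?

Frame 3: ATG CCG TGC CGC TAG — ATG at 3, stop TAG at 15 → 15 nt.
ORFs ≥ 12 nucleotides: frame 3 3–17 (15 nucleotides). Count = 1.

1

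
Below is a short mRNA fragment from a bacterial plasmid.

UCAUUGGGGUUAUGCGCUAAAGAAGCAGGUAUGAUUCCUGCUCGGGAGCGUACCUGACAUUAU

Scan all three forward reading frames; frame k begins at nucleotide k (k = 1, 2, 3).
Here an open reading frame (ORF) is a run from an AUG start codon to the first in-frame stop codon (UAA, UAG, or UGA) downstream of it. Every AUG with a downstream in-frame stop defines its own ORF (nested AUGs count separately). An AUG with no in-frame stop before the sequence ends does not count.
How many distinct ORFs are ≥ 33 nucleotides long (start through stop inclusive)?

Frame 1: UCA UUG GGG UUA UGC GCU AAA GAA GCA GGU AUG AUU CCU GCU CGG GAG CGU ACC UGA CAU UAU — AUG at 31, stop UGA at 55 → 27 nt.
Frame 2: CAU UGG GGU UAU GCG CUA AAG AAG CAG GUA UGA UUC CUG CUC GGG AGC GUA CCU GAC AUU — no AUG→stop ORF.
Frame 3: AUU GGG GUU AUG CGC UAA AGA AGC AGG UAU GAU UCC UGC UCG GGA GCG UAC CUG ACA UUA — AUG at 12, stop UAA at 18 → 9 nt.
No ORF reaches 33 nucleotides. Count = 0.

0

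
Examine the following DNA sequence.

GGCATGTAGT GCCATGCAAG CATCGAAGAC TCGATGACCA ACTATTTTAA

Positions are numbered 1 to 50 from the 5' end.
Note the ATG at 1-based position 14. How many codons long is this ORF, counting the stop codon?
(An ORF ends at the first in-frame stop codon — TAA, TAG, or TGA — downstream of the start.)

Codons from position 14: ATG (14–16), CAA (17–19), GCA (20–22), TCG (23–25), AAG (26–28), ACT (29–31), CGA (32–34), TGA (35–37).
TGA is the first in-frame stop; that's 8 codons including the stop.

8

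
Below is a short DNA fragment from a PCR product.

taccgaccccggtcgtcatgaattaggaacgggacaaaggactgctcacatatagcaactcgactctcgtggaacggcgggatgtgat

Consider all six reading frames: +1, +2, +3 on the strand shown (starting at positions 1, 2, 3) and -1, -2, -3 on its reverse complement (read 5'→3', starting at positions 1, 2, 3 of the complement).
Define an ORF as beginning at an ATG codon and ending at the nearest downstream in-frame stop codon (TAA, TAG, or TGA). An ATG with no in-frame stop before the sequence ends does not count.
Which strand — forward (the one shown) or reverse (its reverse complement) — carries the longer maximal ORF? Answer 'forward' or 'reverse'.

forward

Reverse complement (5'→3'): ATCACATCCCGCCGTTCCACGAGAGTCGAGTTGCTATATGTGAGCAGTCCTTTGTCCCGTTCCTAATTCATGACGACCGGGGTCGGTA
Frame +1: TAC CGA CCC CGG TCG TCA TGA ATT AGG AAC GGG ACA AAG GAC TGC TCA CAT ATA GCA ACT CGA CTC TCG TGG AAC GGC GGG ATG TGA — ATG at 82, stop TGA at 85 → 6 nt.
Frame +2: ACC GAC CCC GGT CGT CAT GAA TTA GGA ACG GGA CAA AGG ACT GCT CAC ATA TAG CAA CTC GAC TCT CGT GGA ACG GCG GGA TGT GAT — no ATG→stop ORF.
Frame +3: CCG ACC CCG GTC GTC ATG AAT TAG GAA CGG GAC AAA GGA CTG CTC ACA TAT AGC AAC TCG ACT CTC GTG GAA CGG CGG GAT GTG — ATG at 18, stop TAG at 24 → 9 nt.
Frame -1: ATC ACA TCC CGC CGT TCC ACG AGA GTC GAG TTG CTA TAT GTG AGC AGT CCT TTG TCC CGT TCC TAA TTC ATG ACG ACC GGG GTC GGT — no ATG→stop ORF.
Frame -2: TCA CAT CCC GCC GTT CCA CGA GAG TCG AGT TGC TAT ATG TGA GCA GTC CTT TGT CCC GTT CCT AAT TCA TGA CGA CCG GGG TCG GTA — ATG at 38, stop TGA at 41 → 6 nt.
Frame -3: CAC ATC CCG CCG TTC CAC GAG AGT CGA GTT GCT ATA TGT GAG CAG TCC TTT GTC CCG TTC CTA ATT CAT GAC GAC CGG GGT CGG — no ATG→stop ORF.
Forward-strand max 9 nt; reverse-strand max 6 nt. The forward strand has the longer ORF.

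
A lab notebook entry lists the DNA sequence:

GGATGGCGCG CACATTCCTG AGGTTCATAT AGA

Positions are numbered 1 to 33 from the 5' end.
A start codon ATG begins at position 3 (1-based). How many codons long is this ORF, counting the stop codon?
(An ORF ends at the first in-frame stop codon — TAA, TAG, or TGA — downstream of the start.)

Codons from position 3: ATG (3–5), GCG (6–8), CGC (9–11), ACA (12–14), TTC (15–17), CTG (18–20), AGG (21–23), TTC (24–26), ATA (27–29), TAG (30–32).
TAG is the first in-frame stop; that's 10 codons including the stop.

10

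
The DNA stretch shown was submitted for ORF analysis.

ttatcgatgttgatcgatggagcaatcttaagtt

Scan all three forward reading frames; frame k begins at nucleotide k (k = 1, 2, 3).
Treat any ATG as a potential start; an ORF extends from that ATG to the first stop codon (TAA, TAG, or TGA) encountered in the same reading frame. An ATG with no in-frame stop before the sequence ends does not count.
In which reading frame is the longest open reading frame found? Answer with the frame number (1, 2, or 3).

Frame 1: TTA TCG ATG TTG ATC GAT GGA GCA ATC TTA AGT — no ATG→stop ORF.
Frame 2: TAT CGA TGT TGA TCG ATG GAG CAA TCT TAA GTT — ATG at 17, stop TAA at 29 → 15 nt.
Frame 3: ATC GAT GTT GAT CGA TGG AGC AAT CTT AAG — no ATG→stop ORF.
Longest ORF is 15 nt in frame 2 (positions 17–31).

2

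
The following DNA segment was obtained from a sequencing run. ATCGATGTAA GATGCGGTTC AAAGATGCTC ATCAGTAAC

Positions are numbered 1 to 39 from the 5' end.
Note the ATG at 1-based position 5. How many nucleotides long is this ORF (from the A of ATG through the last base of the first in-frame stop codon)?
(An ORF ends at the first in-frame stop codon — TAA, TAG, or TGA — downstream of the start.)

6

Codons from position 5: ATG (5–7), TAA (8–10).
TAA is the first in-frame stop; ORF spans 5–10, 6 nucleotides.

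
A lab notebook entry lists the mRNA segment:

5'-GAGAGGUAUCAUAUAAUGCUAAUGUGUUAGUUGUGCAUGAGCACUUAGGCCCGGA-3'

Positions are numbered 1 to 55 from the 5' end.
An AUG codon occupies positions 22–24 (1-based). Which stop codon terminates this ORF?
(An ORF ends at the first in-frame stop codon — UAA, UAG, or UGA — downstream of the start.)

Codons from position 22: AUG (22–24), UGU (25–27), UAG (28–30).
The first in-frame stop codon is UAG.

UAG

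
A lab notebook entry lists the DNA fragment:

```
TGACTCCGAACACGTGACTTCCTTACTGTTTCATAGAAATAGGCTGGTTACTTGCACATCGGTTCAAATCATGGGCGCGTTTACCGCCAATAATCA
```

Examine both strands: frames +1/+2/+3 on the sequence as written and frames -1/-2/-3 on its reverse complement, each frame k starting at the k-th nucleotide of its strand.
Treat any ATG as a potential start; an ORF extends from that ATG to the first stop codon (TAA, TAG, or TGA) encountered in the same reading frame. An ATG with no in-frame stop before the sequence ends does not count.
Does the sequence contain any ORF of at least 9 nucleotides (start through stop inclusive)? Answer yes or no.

yes

Reverse complement (5'→3'): TGATTATTGGCGGTAAACGCGCCCATGATTTGAACCGATGTGCAAGTAACCAGCCTATTTCTATGAAACAGTAAGGAAGTCACGTGTTCGGAGTCA
Frame +1: TGA CTC CGA ACA CGT GAC TTC CTT ACT GTT TCA TAG AAA TAG GCT GGT TAC TTG CAC ATC GGT TCA AAT CAT GGG CGC GTT TAC CGC CAA TAA TCA — no ATG→stop ORF.
Frame +2: GAC TCC GAA CAC GTG ACT TCC TTA CTG TTT CAT AGA AAT AGG CTG GTT ACT TGC ACA TCG GTT CAA ATC ATG GGC GCG TTT ACC GCC AAT AAT — no ATG→stop ORF.
Frame +3: ACT CCG AAC ACG TGA CTT CCT TAC TGT TTC ATA GAA ATA GGC TGG TTA CTT GCA CAT CGG TTC AAA TCA TGG GCG CGT TTA CCG CCA ATA ATC — no ATG→stop ORF.
Frame -1: TGA TTA TTG GCG GTA AAC GCG CCC ATG ATT TGA ACC GAT GTG CAA GTA ACC AGC CTA TTT CTA TGA AAC AGT AAG GAA GTC ACG TGT TCG GAG TCA — ATG at 25, stop TGA at 31 → 9 nt.
Frame -2: GAT TAT TGG CGG TAA ACG CGC CCA TGA TTT GAA CCG ATG TGC AAG TAA CCA GCC TAT TTC TAT GAA ACA GTA AGG AAG TCA CGT GTT CGG AGT — ATG at 38, stop TAA at 47 → 12 nt.
Frame -3: ATT ATT GGC GGT AAA CGC GCC CAT GAT TTG AAC CGA TGT GCA AGT AAC CAG CCT ATT TCT ATG AAA CAG TAA GGA AGT CAC GTG TTC GGA GTC — ATG at 63, stop TAA at 72 → 12 nt.
Frame -1 has an ORF of 9 nucleotides (positions 25–33) ≥ 9, so yes.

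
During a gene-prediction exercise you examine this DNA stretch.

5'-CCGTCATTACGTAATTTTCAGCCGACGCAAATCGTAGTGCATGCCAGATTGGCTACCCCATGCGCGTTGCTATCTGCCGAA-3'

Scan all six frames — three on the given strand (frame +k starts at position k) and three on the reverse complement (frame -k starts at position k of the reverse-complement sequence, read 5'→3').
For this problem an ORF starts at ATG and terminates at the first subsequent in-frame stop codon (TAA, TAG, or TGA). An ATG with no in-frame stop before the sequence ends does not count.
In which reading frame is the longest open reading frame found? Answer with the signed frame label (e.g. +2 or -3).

-1

Reverse complement (5'→3'): TTCGGCAGATAGCAACGCGCATGGGGTAGCCAATCTGGCATGCACTACGATTTGCGTCGGCTGAAAATTACGTAATGACGG
Frame +1: CCG TCA TTA CGT AAT TTT CAG CCG ACG CAA ATC GTA GTG CAT GCC AGA TTG GCT ACC CCA TGC GCG TTG CTA TCT GCC GAA — no ATG→stop ORF.
Frame +2: CGT CAT TAC GTA ATT TTC AGC CGA CGC AAA TCG TAG TGC ATG CCA GAT TGG CTA CCC CAT GCG CGT TGC TAT CTG CCG — no ATG→stop ORF.
Frame +3: GTC ATT ACG TAA TTT TCA GCC GAC GCA AAT CGT AGT GCA TGC CAG ATT GGC TAC CCC ATG CGC GTT GCT ATC TGC CGA — no ATG→stop ORF.
Frame -1: TTC GGC AGA TAG CAA CGC GCA TGG GGT AGC CAA TCT GGC ATG CAC TAC GAT TTG CGT CGG CTG AAA ATT ACG TAA TGA CGG — ATG at 40, stop TAA at 73 → 36 nt.
Frame -2: TCG GCA GAT AGC AAC GCG CAT GGG GTA GCC AAT CTG GCA TGC ACT ACG ATT TGC GTC GGC TGA AAA TTA CGT AAT GAC — no ATG→stop ORF.
Frame -3: CGG CAG ATA GCA ACG CGC ATG GGG TAG CCA ATC TGG CAT GCA CTA CGA TTT GCG TCG GCT GAA AAT TAC GTA ATG ACG — ATG at 21, stop TAG at 27 → 9 nt.
Longest ORF is 36 nt in frame -1 (positions 40–75).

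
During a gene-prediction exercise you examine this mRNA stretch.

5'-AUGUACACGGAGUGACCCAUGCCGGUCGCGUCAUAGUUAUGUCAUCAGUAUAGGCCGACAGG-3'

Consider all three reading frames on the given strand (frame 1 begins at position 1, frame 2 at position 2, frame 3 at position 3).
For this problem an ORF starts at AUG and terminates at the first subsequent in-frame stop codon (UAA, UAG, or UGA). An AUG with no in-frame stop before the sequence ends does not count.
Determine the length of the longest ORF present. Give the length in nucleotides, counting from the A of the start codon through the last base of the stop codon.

18

Frame 1: AUG UAC ACG GAG UGA CCC AUG CCG GUC GCG UCA UAG UUA UGU CAU CAG UAU AGG CCG ACA — AUG at 1, stop UGA at 13 → 15 nt; AUG at 19, stop UAG at 34 → 18 nt.
Frame 2: UGU ACA CGG AGU GAC CCA UGC CGG UCG CGU CAU AGU UAU GUC AUC AGU AUA GGC CGA CAG — no AUG→stop ORF.
Frame 3: GUA CAC GGA GUG ACC CAU GCC GGU CGC GUC AUA GUU AUG UCA UCA GUA UAG GCC GAC AGG — AUG at 39, stop UAG at 51 → 15 nt.
Longest: frame 1, positions 19–36, 18 nt = 6 codons = 5 aa. → 18 nucleotides.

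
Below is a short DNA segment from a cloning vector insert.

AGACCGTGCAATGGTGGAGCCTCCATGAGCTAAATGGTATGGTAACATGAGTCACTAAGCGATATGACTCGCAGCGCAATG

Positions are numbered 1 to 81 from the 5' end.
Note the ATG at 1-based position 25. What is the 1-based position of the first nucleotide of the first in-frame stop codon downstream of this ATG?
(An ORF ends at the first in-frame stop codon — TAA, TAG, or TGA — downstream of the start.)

Codons from position 25: ATG (25–27), AGC (28–30), TAA (31–33).
TAA is a stop codon; it begins at position 31.

31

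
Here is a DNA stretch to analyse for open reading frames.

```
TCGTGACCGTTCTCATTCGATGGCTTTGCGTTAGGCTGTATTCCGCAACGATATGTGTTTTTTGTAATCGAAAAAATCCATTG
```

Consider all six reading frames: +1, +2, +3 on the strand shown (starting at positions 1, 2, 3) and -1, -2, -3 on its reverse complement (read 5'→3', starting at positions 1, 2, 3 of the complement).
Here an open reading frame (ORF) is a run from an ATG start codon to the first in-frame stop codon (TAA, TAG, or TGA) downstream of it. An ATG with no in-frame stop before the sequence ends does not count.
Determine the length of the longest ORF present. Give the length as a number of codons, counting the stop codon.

17

Reverse complement (5'→3'): CAATGGATTTTTTCGATTACAAAAAACACATATCGTTGCGGAATACAGCCTAACGCAAAGCCATCGAATGAGAACGGTCACGA
Frame +1: TCG TGA CCG TTC TCA TTC GAT GGC TTT GCG TTA GGC TGT ATT CCG CAA CGA TAT GTG TTT TTT GTA ATC GAA AAA ATC CAT — no ATG→stop ORF.
Frame +2: CGT GAC CGT TCT CAT TCG ATG GCT TTG CGT TAG GCT GTA TTC CGC AAC GAT ATG TGT TTT TTG TAA TCG AAA AAA TCC ATT — ATG at 20, stop TAG at 32 → 15 nt; ATG at 53, stop TAA at 65 → 15 nt.
Frame +3: GTG ACC GTT CTC ATT CGA TGG CTT TGC GTT AGG CTG TAT TCC GCA ACG ATA TGT GTT TTT TGT AAT CGA AAA AAT CCA TTG — no ATG→stop ORF.
Frame -1: CAA TGG ATT TTT TCG ATT ACA AAA AAC ACA TAT CGT TGC GGA ATA CAG CCT AAC GCA AAG CCA TCG AAT GAG AAC GGT CAC — no ATG→stop ORF.
Frame -2: AAT GGA TTT TTT CGA TTA CAA AAA ACA CAT ATC GTT GCG GAA TAC AGC CTA ACG CAA AGC CAT CGA ATG AGA ACG GTC ACG — no ATG→stop ORF.
Frame -3: ATG GAT TTT TTC GAT TAC AAA AAA CAC ATA TCG TTG CGG AAT ACA GCC TAA CGC AAA GCC ATC GAA TGA GAA CGG TCA CGA — ATG at 3, stop TAA at 51 → 51 nt.
Longest: frame -3, positions 3–53, 51 nt = 17 codons = 16 aa. → 17 codons.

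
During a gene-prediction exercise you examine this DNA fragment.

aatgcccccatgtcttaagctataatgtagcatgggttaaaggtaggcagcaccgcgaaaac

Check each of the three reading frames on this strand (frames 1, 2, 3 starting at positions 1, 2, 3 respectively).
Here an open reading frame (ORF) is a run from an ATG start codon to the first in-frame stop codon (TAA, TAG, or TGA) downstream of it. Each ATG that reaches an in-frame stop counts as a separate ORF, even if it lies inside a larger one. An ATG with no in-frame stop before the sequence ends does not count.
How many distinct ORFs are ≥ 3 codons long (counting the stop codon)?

3

Frame 1: AAT GCC CCC ATG TCT TAA GCT ATA ATG TAG CAT GGG TTA AAG GTA GGC AGC ACC GCG AAA — ATG at 10, stop TAA at 16 → 9 nt; ATG at 25, stop TAG at 28 → 6 nt.
Frame 2: ATG CCC CCA TGT CTT AAG CTA TAA TGT AGC ATG GGT TAA AGG TAG GCA GCA CCG CGA AAA — ATG at 2, stop TAA at 23 → 24 nt; ATG at 32, stop TAA at 38 → 9 nt.
Frame 3: TGC CCC CAT GTC TTA AGC TAT AAT GTA GCA TGG GTT AAA GGT AGG CAG CAC CGC GAA AAC — no ATG→stop ORF.
ORFs ≥ 3 codons: frame 1 10–18 (3 codons), frame 2 2–25 (8 codons), frame 2 32–40 (3 codons). Count = 3.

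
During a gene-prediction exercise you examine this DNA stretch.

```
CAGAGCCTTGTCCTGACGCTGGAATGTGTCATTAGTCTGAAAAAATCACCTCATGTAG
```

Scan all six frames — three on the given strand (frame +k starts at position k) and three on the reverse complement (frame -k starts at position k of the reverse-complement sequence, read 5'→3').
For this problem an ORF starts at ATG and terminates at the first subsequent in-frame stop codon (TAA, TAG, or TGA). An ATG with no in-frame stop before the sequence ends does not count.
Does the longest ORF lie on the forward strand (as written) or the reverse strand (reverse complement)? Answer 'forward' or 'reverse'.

Reverse complement (5'→3'): CTACATGAGGTGATTTTTTCAGACTAATGACACATTCCAGCGTCAGGACAAGGCTCTG
Frame +1: CAG AGC CTT GTC CTG ACG CTG GAA TGT GTC ATT AGT CTG AAA AAA TCA CCT CAT GTA — no ATG→stop ORF.
Frame +2: AGA GCC TTG TCC TGA CGC TGG AAT GTG TCA TTA GTC TGA AAA AAT CAC CTC ATG TAG — ATG at 53, stop TAG at 56 → 6 nt.
Frame +3: GAG CCT TGT CCT GAC GCT GGA ATG TGT CAT TAG TCT GAA AAA ATC ACC TCA TGT — ATG at 24, stop TAG at 33 → 12 nt.
Frame -1: CTA CAT GAG GTG ATT TTT TCA GAC TAA TGA CAC ATT CCA GCG TCA GGA CAA GGC TCT — no ATG→stop ORF.
Frame -2: TAC ATG AGG TGA TTT TTT CAG ACT AAT GAC ACA TTC CAG CGT CAG GAC AAG GCT CTG — ATG at 5, stop TGA at 11 → 9 nt.
Frame -3: ACA TGA GGT GAT TTT TTC AGA CTA ATG ACA CAT TCC AGC GTC AGG ACA AGG CTC — no ATG→stop ORF.
Forward-strand max 12 nt; reverse-strand max 9 nt. The forward strand has the longer ORF.

forward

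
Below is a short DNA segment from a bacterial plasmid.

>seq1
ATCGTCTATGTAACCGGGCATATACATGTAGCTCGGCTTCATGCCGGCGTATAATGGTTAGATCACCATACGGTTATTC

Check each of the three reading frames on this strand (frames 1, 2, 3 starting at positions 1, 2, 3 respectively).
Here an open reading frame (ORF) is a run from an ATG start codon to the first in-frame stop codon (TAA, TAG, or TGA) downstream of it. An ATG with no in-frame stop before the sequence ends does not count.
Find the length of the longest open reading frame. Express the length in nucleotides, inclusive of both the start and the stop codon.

21

Frame 1: ATC GTC TAT GTA ACC GGG CAT ATA CAT GTA GCT CGG CTT CAT GCC GGC GTA TAA TGG TTA GAT CAC CAT ACG GTT ATT — no ATG→stop ORF.
Frame 2: TCG TCT ATG TAA CCG GGC ATA TAC ATG TAG CTC GGC TTC ATG CCG GCG TAT AAT GGT TAG ATC ACC ATA CGG TTA TTC — ATG at 8, stop TAA at 11 → 6 nt; ATG at 26, stop TAG at 29 → 6 nt; ATG at 41, stop TAG at 59 → 21 nt.
Frame 3: CGT CTA TGT AAC CGG GCA TAT ACA TGT AGC TCG GCT TCA TGC CGG CGT ATA ATG GTT AGA TCA CCA TAC GGT TAT — no ATG→stop ORF.
Longest: frame 2, positions 41–61, 21 nt = 7 codons = 6 aa. → 21 nucleotides.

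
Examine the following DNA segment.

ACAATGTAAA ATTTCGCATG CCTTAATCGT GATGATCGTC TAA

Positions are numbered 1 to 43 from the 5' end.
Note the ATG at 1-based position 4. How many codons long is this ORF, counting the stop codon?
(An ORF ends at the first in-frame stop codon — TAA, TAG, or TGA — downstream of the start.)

2

Codons from position 4: ATG (4–6), TAA (7–9).
TAA is the first in-frame stop; that's 2 codons including the stop.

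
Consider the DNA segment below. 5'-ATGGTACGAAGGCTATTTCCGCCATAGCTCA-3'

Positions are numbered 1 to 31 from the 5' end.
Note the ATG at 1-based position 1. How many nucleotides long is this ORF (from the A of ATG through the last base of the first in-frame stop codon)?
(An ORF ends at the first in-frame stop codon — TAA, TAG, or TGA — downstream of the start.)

27

Codons from position 1: ATG (1–3), GTA (4–6), CGA (7–9), AGG (10–12), CTA (13–15), TTT (16–18), CCG (19–21), CCA (22–24), TAG (25–27).
TAG is the first in-frame stop; ORF spans 1–27, 27 nucleotides.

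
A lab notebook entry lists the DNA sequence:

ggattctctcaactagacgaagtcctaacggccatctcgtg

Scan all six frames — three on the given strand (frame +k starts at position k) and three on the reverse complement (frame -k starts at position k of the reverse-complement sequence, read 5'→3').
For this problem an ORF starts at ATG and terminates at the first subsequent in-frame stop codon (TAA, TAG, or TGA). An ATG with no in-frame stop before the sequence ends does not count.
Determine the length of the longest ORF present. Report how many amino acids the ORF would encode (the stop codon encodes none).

Reverse complement (5'→3'): CACGAGATGGCCGTTAGGACTTCGTCTAGTTGAGAGAATCC
Frame +1: GGA TTC TCT CAA CTA GAC GAA GTC CTA ACG GCC ATC TCG — no ATG→stop ORF.
Frame +2: GAT TCT CTC AAC TAG ACG AAG TCC TAA CGG CCA TCT CGT — no ATG→stop ORF.
Frame +3: ATT CTC TCA ACT AGA CGA AGT CCT AAC GGC CAT CTC GTG — no ATG→stop ORF.
Frame -1: CAC GAG ATG GCC GTT AGG ACT TCG TCT AGT TGA GAG AAT — ATG at 7, stop TGA at 31 → 27 nt.
Frame -2: ACG AGA TGG CCG TTA GGA CTT CGT CTA GTT GAG AGA ATC — no ATG→stop ORF.
Frame -3: CGA GAT GGC CGT TAG GAC TTC GTC TAG TTG AGA GAA TCC — no ATG→stop ORF.
Longest: frame -1, positions 7–33, 27 nt = 9 codons = 8 aa. → 8 amino acids.

8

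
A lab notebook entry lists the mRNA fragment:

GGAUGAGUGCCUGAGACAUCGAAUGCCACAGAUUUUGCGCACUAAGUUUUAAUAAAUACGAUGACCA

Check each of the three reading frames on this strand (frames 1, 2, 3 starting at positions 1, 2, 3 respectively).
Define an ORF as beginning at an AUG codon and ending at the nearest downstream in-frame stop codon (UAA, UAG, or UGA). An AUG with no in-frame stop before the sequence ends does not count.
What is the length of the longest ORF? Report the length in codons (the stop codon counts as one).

10

Frame 1: GGA UGA GUG CCU GAG ACA UCG AAU GCC ACA GAU UUU GCG CAC UAA GUU UUA AUA AAU ACG AUG ACC — no AUG→stop ORF.
Frame 2: GAU GAG UGC CUG AGA CAU CGA AUG CCA CAG AUU UUG CGC ACU AAG UUU UAA UAA AUA CGA UGA CCA — AUG at 23, stop UAA at 50 → 30 nt.
Frame 3: AUG AGU GCC UGA GAC AUC GAA UGC CAC AGA UUU UGC GCA CUA AGU UUU AAU AAA UAC GAU GAC — AUG at 3, stop UGA at 12 → 12 nt.
Longest: frame 2, positions 23–52, 30 nt = 10 codons = 9 aa. → 10 codons.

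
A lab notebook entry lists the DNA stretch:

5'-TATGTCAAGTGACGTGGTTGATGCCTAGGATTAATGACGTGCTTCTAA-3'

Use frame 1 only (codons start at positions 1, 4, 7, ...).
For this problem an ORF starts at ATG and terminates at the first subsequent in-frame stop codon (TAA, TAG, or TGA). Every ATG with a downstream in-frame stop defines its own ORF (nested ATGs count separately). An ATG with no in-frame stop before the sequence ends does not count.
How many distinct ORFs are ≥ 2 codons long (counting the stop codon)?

Frame 1: TAT GTC AAG TGA CGT GGT TGA TGC CTA GGA TTA ATG ACG TGC TTC TAA — ATG at 34, stop TAA at 46 → 15 nt.
ORFs ≥ 2 codons: frame 1 34–48 (5 codons). Count = 1.

1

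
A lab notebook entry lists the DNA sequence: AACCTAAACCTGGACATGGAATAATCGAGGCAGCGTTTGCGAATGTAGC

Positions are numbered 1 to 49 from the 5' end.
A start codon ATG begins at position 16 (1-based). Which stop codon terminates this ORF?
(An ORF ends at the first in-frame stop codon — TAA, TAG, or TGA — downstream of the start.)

Codons from position 16: ATG (16–18), GAA (19–21), TAA (22–24).
The first in-frame stop codon is TAA.

TAA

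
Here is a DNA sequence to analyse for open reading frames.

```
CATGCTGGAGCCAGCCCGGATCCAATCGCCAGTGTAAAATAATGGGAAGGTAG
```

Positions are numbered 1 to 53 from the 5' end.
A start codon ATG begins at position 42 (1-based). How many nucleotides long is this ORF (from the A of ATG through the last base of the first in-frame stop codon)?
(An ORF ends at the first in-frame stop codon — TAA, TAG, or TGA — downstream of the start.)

Codons from position 42: ATG (42–44), GGA (45–47), AGG (48–50), TAG (51–53).
TAG is the first in-frame stop; ORF spans 42–53, 12 nucleotides.

12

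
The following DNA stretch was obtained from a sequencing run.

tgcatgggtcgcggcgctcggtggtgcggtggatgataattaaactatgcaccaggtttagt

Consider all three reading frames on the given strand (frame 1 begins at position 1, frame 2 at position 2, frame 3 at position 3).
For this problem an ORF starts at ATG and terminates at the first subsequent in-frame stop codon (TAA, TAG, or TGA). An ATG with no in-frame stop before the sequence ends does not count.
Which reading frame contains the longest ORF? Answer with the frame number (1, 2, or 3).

Frame 1: TGC ATG GGT CGC GGC GCT CGG TGG TGC GGT GGA TGA TAA TTA AAC TAT GCA CCA GGT TTA — ATG at 4, stop TGA at 34 → 33 nt.
Frame 2: GCA TGG GTC GCG GCG CTC GGT GGT GCG GTG GAT GAT AAT TAA ACT ATG CAC CAG GTT TAG — ATG at 47, stop TAG at 59 → 15 nt.
Frame 3: CAT GGG TCG CGG CGC TCG GTG GTG CGG TGG ATG ATA ATT AAA CTA TGC ACC AGG TTT AGT — no ATG→stop ORF.
Longest ORF is 33 nt in frame 1 (positions 4–36).

1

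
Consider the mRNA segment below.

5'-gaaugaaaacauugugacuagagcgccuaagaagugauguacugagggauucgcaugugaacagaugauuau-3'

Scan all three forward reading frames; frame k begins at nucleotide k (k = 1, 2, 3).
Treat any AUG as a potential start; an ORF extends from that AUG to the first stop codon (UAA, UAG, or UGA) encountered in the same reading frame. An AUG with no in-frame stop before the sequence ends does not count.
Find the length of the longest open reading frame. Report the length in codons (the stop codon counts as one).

Frame 1: GAA UGA AAA CAU UGU GAC UAG AGC GCC UAA GAA GUG AUG UAC UGA GGG AUU CGC AUG UGA ACA GAU GAU UAU — AUG at 37, stop UGA at 43 → 9 nt; AUG at 55, stop UGA at 58 → 6 nt.
Frame 2: AAU GAA AAC AUU GUG ACU AGA GCG CCU AAG AAG UGA UGU ACU GAG GGA UUC GCA UGU GAA CAG AUG AUU — no AUG→stop ORF.
Frame 3: AUG AAA ACA UUG UGA CUA GAG CGC CUA AGA AGU GAU GUA CUG AGG GAU UCG CAU GUG AAC AGA UGA UUA — AUG at 3, stop UGA at 15 → 15 nt.
Longest: frame 3, positions 3–17, 15 nt = 5 codons = 4 aa. → 5 codons.

5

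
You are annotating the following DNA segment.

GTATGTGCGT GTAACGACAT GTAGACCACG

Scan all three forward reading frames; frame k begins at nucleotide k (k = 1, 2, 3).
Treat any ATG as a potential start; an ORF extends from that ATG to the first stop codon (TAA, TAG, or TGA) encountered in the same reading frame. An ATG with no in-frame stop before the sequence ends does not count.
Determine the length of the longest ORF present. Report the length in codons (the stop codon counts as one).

Frame 1: GTA TGT GCG TGT AAC GAC ATG TAG ACC ACG — ATG at 19, stop TAG at 22 → 6 nt.
Frame 2: TAT GTG CGT GTA ACG ACA TGT AGA CCA — no ATG→stop ORF.
Frame 3: ATG TGC GTG TAA CGA CAT GTA GAC CAC — ATG at 3, stop TAA at 12 → 12 nt.
Longest: frame 3, positions 3–14, 12 nt = 4 codons = 3 aa. → 4 codons.

4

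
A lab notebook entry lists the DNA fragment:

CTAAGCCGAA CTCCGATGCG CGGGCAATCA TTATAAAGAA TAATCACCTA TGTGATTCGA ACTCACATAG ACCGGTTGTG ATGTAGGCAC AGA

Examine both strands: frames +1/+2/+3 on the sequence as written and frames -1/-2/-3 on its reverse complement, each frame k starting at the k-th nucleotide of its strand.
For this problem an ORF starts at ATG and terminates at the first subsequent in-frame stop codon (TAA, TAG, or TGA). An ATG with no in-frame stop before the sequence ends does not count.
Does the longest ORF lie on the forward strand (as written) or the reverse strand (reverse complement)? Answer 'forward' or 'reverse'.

forward

Reverse complement (5'→3'): TCTGTGCCTACATCACAACCGGTCTATGTGAGTTCGAATCACATAGGTGATTATTCTTTATAATGATTGCCCGCGCATCGGAGTTCGGCTTAG
Frame +1: CTA AGC CGA ACT CCG ATG CGC GGG CAA TCA TTA TAA AGA ATA ATC ACC TAT GTG ATT CGA ACT CAC ATA GAC CGG TTG TGA TGT AGG CAC AGA — ATG at 16, stop TAA at 34 → 21 nt.
Frame +2: TAA GCC GAA CTC CGA TGC GCG GGC AAT CAT TAT AAA GAA TAA TCA CCT ATG TGA TTC GAA CTC ACA TAG ACC GGT TGT GAT GTA GGC ACA — ATG at 50, stop TGA at 53 → 6 nt.
Frame +3: AAG CCG AAC TCC GAT GCG CGG GCA ATC ATT ATA AAG AAT AAT CAC CTA TGT GAT TCG AAC TCA CAT AGA CCG GTT GTG ATG TAG GCA CAG — ATG at 81, stop TAG at 84 → 6 nt.
Frame -1: TCT GTG CCT ACA TCA CAA CCG GTC TAT GTG AGT TCG AAT CAC ATA GGT GAT TAT TCT TTA TAA TGA TTG CCC GCG CAT CGG AGT TCG GCT TAG — no ATG→stop ORF.
Frame -2: CTG TGC CTA CAT CAC AAC CGG TCT ATG TGA GTT CGA ATC ACA TAG GTG ATT ATT CTT TAT AAT GAT TGC CCG CGC ATC GGA GTT CGG CTT — ATG at 26, stop TGA at 29 → 6 nt.
Frame -3: TGT GCC TAC ATC ACA ACC GGT CTA TGT GAG TTC GAA TCA CAT AGG TGA TTA TTC TTT ATA ATG ATT GCC CGC GCA TCG GAG TTC GGC TTA — no ATG→stop ORF.
Forward-strand max 21 nt; reverse-strand max 6 nt. The forward strand has the longer ORF.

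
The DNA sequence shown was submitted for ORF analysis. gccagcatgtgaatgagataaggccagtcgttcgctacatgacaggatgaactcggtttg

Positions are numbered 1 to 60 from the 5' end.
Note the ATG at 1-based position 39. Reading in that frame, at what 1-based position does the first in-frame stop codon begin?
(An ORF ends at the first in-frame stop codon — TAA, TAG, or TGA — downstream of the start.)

48

Codons from position 39: ATG (39–41), ACA (42–44), GGA (45–47), TGA (48–50).
TGA is a stop codon; it begins at position 48.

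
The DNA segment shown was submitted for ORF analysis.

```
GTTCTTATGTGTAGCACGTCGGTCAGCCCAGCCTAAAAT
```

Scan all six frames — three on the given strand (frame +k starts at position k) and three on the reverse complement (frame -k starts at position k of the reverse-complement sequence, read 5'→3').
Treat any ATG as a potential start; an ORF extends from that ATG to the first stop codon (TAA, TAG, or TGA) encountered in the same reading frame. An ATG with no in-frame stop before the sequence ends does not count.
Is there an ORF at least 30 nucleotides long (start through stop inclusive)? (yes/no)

Reverse complement (5'→3'): ATTTTAGGCTGGGCTGACCGACGTGCTACACATAAGAAC
Frame +1: GTT CTT ATG TGT AGC ACG TCG GTC AGC CCA GCC TAA AAT — ATG at 7, stop TAA at 34 → 30 nt.
Frame +2: TTC TTA TGT GTA GCA CGT CGG TCA GCC CAG CCT AAA — no ATG→stop ORF.
Frame +3: TCT TAT GTG TAG CAC GTC GGT CAG CCC AGC CTA AAA — no ATG→stop ORF.
Frame -1: ATT TTA GGC TGG GCT GAC CGA CGT GCT ACA CAT AAG AAC — no ATG→stop ORF.
Frame -2: TTT TAG GCT GGG CTG ACC GAC GTG CTA CAC ATA AGA — no ATG→stop ORF.
Frame -3: TTT AGG CTG GGC TGA CCG ACG TGC TAC ACA TAA GAA — no ATG→stop ORF.
Frame +1 has an ORF of 30 nucleotides (positions 7–36) ≥ 30, so yes.

yes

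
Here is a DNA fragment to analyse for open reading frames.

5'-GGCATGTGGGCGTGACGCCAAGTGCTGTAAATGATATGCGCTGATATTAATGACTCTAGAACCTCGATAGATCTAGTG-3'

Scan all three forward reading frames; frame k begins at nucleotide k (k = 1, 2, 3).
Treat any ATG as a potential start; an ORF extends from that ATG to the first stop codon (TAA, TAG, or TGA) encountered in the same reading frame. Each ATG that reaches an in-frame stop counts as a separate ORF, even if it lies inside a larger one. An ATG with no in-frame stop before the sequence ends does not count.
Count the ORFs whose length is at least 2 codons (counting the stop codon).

Frame 1: GGC ATG TGG GCG TGA CGC CAA GTG CTG TAA ATG ATA TGC GCT GAT ATT AAT GAC TCT AGA ACC TCG ATA GAT CTA GTG — ATG at 4, stop TGA at 13 → 12 nt.
Frame 2: GCA TGT GGG CGT GAC GCC AAG TGC TGT AAA TGA TAT GCG CTG ATA TTA ATG ACT CTA GAA CCT CGA TAG ATC TAG — ATG at 50, stop TAG at 68 → 21 nt.
Frame 3: CAT GTG GGC GTG ACG CCA AGT GCT GTA AAT GAT ATG CGC TGA TAT TAA TGA CTC TAG AAC CTC GAT AGA TCT AGT — ATG at 36, stop TGA at 42 → 9 nt.
ORFs ≥ 2 codons: frame 1 4–15 (4 codons), frame 2 50–70 (7 codons), frame 3 36–44 (3 codons). Count = 3.

3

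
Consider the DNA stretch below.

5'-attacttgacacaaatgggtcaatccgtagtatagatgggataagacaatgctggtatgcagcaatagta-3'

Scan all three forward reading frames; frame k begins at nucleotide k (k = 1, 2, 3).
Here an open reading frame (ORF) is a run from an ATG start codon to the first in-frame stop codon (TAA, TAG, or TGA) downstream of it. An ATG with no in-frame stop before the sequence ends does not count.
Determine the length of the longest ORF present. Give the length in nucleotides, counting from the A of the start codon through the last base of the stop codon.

21

Frame 1: ATT ACT TGA CAC AAA TGG GTC AAT CCG TAG TAT AGA TGG GAT AAG ACA ATG CTG GTA TGC AGC AAT AGT — no ATG→stop ORF.
Frame 2: TTA CTT GAC ACA AAT GGG TCA ATC CGT AGT ATA GAT GGG ATA AGA CAA TGC TGG TAT GCA GCA ATA GTA — no ATG→stop ORF.
Frame 3: TAC TTG ACA CAA ATG GGT CAA TCC GTA GTA TAG ATG GGA TAA GAC AAT GCT GGT ATG CAG CAA TAG — ATG at 15, stop TAG at 33 → 21 nt; ATG at 36, stop TAA at 42 → 9 nt; ATG at 57, stop TAG at 66 → 12 nt.
Longest: frame 3, positions 15–35, 21 nt = 7 codons = 6 aa. → 21 nucleotides.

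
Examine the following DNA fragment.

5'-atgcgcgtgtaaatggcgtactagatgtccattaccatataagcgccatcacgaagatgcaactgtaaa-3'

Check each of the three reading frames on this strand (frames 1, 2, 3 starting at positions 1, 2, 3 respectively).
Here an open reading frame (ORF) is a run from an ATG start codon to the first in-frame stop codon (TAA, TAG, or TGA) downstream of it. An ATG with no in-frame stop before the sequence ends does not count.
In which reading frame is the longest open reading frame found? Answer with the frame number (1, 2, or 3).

1

Frame 1: ATG CGC GTG TAA ATG GCG TAC TAG ATG TCC ATT ACC ATA TAA GCG CCA TCA CGA AGA TGC AAC TGT AAA — ATG at 1, stop TAA at 10 → 12 nt; ATG at 13, stop TAG at 22 → 12 nt; ATG at 25, stop TAA at 40 → 18 nt.
Frame 2: TGC GCG TGT AAA TGG CGT ACT AGA TGT CCA TTA CCA TAT AAG CGC CAT CAC GAA GAT GCA ACT GTA — no ATG→stop ORF.
Frame 3: GCG CGT GTA AAT GGC GTA CTA GAT GTC CAT TAC CAT ATA AGC GCC ATC ACG AAG ATG CAA CTG TAA — ATG at 57, stop TAA at 66 → 12 nt.
Longest ORF is 18 nt in frame 1 (positions 25–42).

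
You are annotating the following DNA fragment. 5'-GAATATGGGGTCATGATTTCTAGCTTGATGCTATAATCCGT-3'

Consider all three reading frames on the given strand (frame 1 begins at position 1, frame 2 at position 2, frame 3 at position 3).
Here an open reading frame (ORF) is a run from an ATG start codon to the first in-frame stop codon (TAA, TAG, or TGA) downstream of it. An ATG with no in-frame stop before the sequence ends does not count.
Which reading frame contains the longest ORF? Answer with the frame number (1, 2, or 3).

1

Frame 1: GAA TAT GGG GTC ATG ATT TCT AGC TTG ATG CTA TAA TCC — ATG at 13, stop TAA at 34 → 24 nt; ATG at 28, stop TAA at 34 → 9 nt.
Frame 2: AAT ATG GGG TCA TGA TTT CTA GCT TGA TGC TAT AAT CCG — ATG at 5, stop TGA at 14 → 12 nt.
Frame 3: ATA TGG GGT CAT GAT TTC TAG CTT GAT GCT ATA ATC CGT — no ATG→stop ORF.
Longest ORF is 24 nt in frame 1 (positions 13–36).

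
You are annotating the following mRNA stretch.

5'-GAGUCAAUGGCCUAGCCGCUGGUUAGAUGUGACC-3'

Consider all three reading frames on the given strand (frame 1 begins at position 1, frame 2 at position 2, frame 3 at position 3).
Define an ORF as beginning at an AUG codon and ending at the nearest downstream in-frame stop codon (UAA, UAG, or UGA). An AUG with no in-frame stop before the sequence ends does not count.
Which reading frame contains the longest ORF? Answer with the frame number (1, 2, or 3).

1

Frame 1: GAG UCA AUG GCC UAG CCG CUG GUU AGA UGU GAC — AUG at 7, stop UAG at 13 → 9 nt.
Frame 2: AGU CAA UGG CCU AGC CGC UGG UUA GAU GUG ACC — no AUG→stop ORF.
Frame 3: GUC AAU GGC CUA GCC GCU GGU UAG AUG UGA — AUG at 27, stop UGA at 30 → 6 nt.
Longest ORF is 9 nt in frame 1 (positions 7–15).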